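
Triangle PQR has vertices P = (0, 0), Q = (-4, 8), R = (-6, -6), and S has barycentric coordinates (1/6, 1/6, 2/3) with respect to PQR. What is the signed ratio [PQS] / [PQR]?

2/3

The signed ratio [PQS]/[PQR] equals the barycentric coordinate of S at vertex R, which is 2/3.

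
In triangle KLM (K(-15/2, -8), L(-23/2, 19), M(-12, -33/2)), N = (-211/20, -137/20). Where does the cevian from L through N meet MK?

Barycentric coordinates of N with respect to KLM: (3/10, 1/5, 1/2).
On side MK the L-coordinate is zero; dropping N's L-weight 1/5 and renormalizing the remaining 1/2 : 3/10 gives weights 5/8, 3/8 on M, K.
J = (5/8)·(-12, -33/2) + (3/8)·(-15/2, -8) = (-165/16, -213/16).

(-165/16, -213/16)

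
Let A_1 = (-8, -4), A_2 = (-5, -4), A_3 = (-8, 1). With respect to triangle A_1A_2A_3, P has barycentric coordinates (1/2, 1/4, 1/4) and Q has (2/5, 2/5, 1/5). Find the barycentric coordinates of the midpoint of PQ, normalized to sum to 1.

(9/20, 13/40, 9/40)

Since both coordinate triples sum to 1, the midpoint's barycentrics are the componentwise average.
(1/2+2/5)/2 = 9/20; similarly 13/40 and 9/40.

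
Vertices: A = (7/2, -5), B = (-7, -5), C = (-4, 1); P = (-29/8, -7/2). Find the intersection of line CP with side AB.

(-7/2, -5)

Barycentric coordinates of P with respect to ABC: (1/4, 1/2, 1/4).
On side AB the C-coordinate is zero; dropping P's C-weight 1/4 and renormalizing the remaining 1/4 : 1/2 gives weights 1/3, 2/3 on A, B.
Q = (1/3)·(7/2, -5) + (2/3)·(-7, -5) = (-7/2, -5).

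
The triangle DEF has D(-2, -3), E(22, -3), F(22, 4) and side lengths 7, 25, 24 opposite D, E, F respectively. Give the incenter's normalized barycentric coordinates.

(1/8, 25/56, 3/7)

The incenter has barycentric coordinates proportional to the opposite side lengths: (7 : 25 : 24).
Normalizing by 7+25+24 = 56 gives (1/8, 25/56, 3/7).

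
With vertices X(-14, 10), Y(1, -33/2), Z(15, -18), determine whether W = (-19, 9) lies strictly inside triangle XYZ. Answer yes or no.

no

Barycentric coordinates of W: (654/697, 338/697, -295/697).
The three coordinates are positive, positive, negative; a point is interior exactly when all three are positive.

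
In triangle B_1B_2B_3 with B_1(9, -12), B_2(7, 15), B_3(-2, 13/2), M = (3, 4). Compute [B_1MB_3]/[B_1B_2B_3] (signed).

[B_1B_2B_3] = ½·(9·(15−(13/2)) + 7·(13/2−(-12)) + (-2)·(-12−15)) = ½·(153/2 + 259/2 + 54) = 130.
[B_1MB_3] = ½·(9·(4−(13/2)) + 3·(13/2−(-12)) + (-2)·(-12−4)) = ½·(-45/2 + 111/2 + 32) = 65/2, so the ratio is (65/2)/130 = 1/4.

1/4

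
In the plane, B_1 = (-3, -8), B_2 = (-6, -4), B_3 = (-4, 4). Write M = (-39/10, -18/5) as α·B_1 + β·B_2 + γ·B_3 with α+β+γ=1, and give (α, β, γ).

(1/2, 1/5, 3/10)

Signed area of the reference triangle: [B_1B_2B_3] = ½·((-3)·(-4−4) + (-6)·(4−(-8)) + (-4)·(-8−(-4))) = ½·(24 − 72 + 16) = -16.
[MB_2B_3] = ½·((-39/10)·(-4−4) + (-6)·(4−(-18/5)) + (-4)·(-18/5−(-4))) = ½·(156/5 − 228/5 − 8/5) = -8, so the B_1-coordinate is (-8)/(-16) = 1/2.
[B_1MB_3] = ½·((-3)·(-18/5−4) + (-39/10)·(4−(-8)) + (-4)·(-8−(-18/5))) = ½·(114/5 − 234/5 + 88/5) = -16/5, so the B_2-coordinate is 1/5.
[B_1B_2M] = ½·((-3)·(-4−(-18/5)) + (-6)·(-18/5−(-8)) + (-39/10)·(-8−(-4))) = ½·(6/5 − 132/5 + 78/5) = -24/5, so the B_3-coordinate is 3/10.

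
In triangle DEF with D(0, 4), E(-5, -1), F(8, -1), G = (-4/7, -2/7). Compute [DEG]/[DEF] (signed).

2/7

[DEF] = ½·(0·(-1−(-1)) + (-5)·(-1−4) + 8·(4−(-1))) = ½·(0 + 25 + 40) = 65/2.
[DEG] = ½·(0·(-1−(-2/7)) + (-5)·(-2/7−4) + (-4/7)·(4−(-1))) = ½·(0 + 150/7 − 20/7) = 65/7, so the ratio is (65/7)/(65/2) = 2/7.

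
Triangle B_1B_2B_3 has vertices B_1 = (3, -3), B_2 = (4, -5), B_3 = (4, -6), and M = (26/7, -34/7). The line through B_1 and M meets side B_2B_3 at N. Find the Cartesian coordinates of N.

(4, -28/5)

Barycentric coordinates of M with respect to B_1B_2B_3: (2/7, 2/7, 3/7).
On side B_2B_3 the B_1-coordinate is zero; dropping M's B_1-weight 2/7 and renormalizing the remaining 2/7 : 3/7 gives weights 2/5, 3/5 on B_2, B_3.
N = (2/5)·(4, -5) + (3/5)·(4, -6) = (4, -28/5).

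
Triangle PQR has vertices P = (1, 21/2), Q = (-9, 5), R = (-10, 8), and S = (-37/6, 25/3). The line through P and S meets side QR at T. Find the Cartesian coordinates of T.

Barycentric coordinates of S with respect to PQR: (1/3, 1/6, 1/2).
On side QR the P-coordinate is zero; dropping S's P-weight 1/3 and renormalizing the remaining 1/6 : 1/2 gives weights 1/4, 3/4 on Q, R.
T = (1/4)·(-9, 5) + (3/4)·(-10, 8) = (-39/4, 29/4).

(-39/4, 29/4)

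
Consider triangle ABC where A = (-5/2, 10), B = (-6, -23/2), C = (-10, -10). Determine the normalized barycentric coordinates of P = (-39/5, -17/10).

(2/5, -1/5, 4/5)

Signed area of the reference triangle: [ABC] = ½·((-5/2)·(-23/2−(-10)) + (-6)·(-10−10) + (-10)·(10−(-23/2))) = ½·(15/4 + 120 − 215) = -365/8.
[PBC] = ½·((-39/5)·(-23/2−(-10)) + (-6)·(-10−(-17/10)) + (-10)·(-17/10−(-23/2))) = ½·(117/10 + 249/5 − 98) = -73/4, so the A-coordinate is (-73/4)/(-365/8) = 2/5.
[APC] = ½·((-5/2)·(-17/10−(-10)) + (-39/5)·(-10−10) + (-10)·(10−(-17/10))) = ½·(-83/4 + 156 − 117) = 73/8, so the B-coordinate is -1/5.
[ABP] = ½·((-5/2)·(-23/2−(-17/10)) + (-6)·(-17/10−10) + (-39/5)·(10−(-23/2))) = ½·(49/2 + 351/5 − 1677/10) = -73/2, so the C-coordinate is 4/5.
Check: 2/5 − 1/5 + 4/5 = 1.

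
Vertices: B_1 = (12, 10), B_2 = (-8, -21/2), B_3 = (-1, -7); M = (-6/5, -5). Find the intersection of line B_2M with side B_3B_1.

Barycentric coordinates of M with respect to B_1B_2B_3: (1/5, 2/5, 2/5).
On side B_3B_1 the B_2-coordinate is zero; dropping M's B_2-weight 2/5 and renormalizing the remaining 2/5 : 1/5 gives weights 2/3, 1/3 on B_3, B_1.
N = (2/3)·(-1, -7) + (1/3)·(12, 10) = (10/3, -4/3).

(10/3, -4/3)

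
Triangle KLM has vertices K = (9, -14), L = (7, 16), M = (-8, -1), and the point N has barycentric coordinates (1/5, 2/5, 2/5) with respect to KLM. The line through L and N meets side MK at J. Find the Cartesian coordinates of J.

(-7/3, -16/3)

Line LN meets MK where the L-coordinate vanishes; zeroing N's L-weight and renormalizing leaves M, K-weights 2/5 : 1/5 → (2/3, 1/3).
So J = (2/3)·M + (1/3)·K = (-7/3, -16/3).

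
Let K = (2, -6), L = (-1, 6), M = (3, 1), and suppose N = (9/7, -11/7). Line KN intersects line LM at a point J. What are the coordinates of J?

(1/3, 13/3)

Barycentric coordinates of N with respect to KLM: (4/7, 2/7, 1/7).
On side LM the K-coordinate is zero; dropping N's K-weight 4/7 and renormalizing the remaining 2/7 : 1/7 gives weights 2/3, 1/3 on L, M.
J = (2/3)·(-1, 6) + (1/3)·(3, 1) = (1/3, 13/3).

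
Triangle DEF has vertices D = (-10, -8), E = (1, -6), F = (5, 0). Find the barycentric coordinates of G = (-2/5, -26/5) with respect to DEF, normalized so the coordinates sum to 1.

(1/5, 3/5, 1/5)

Signed area of the reference triangle: [DEF] = ½·((-10)·(-6−0) + 1·(0−(-8)) + 5·(-8−(-6))) = ½·(60 + 8 − 10) = 29.
[GEF] = ½·((-2/5)·(-6−0) + 1·(0−(-26/5)) + 5·(-26/5−(-6))) = ½·(12/5 + 26/5 + 4) = 29/5, so the D-coordinate is (29/5)/29 = 1/5.
[DGF] = ½·((-10)·(-26/5−0) + (-2/5)·(0−(-8)) + 5·(-8−(-26/5))) = ½·(52 − 16/5 − 14) = 87/5, so the E-coordinate is 3/5.
[DEG] = ½·((-10)·(-6−(-26/5)) + 1·(-26/5−(-8)) + (-2/5)·(-8−(-6))) = ½·(8 + 14/5 + 4/5) = 29/5, so the F-coordinate is 1/5.
Check: 1/5 + 3/5 + 1/5 = 1.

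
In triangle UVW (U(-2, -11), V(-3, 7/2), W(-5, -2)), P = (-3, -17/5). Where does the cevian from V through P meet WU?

(-3, -8)

Barycentric coordinates of P with respect to UVW: (2/5, 2/5, 1/5).
On side WU the V-coordinate is zero; dropping P's V-weight 2/5 and renormalizing the remaining 1/5 : 2/5 gives weights 1/3, 2/3 on W, U.
Q = (1/3)·(-5, -2) + (2/3)·(-2, -11) = (-3, -8).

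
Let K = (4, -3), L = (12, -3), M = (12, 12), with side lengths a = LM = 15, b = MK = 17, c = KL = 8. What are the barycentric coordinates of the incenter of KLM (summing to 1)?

The incenter has barycentric coordinates proportional to the opposite side lengths: (15 : 17 : 8).
Normalizing by 15+17+8 = 40 gives (3/8, 17/40, 1/5).

(3/8, 17/40, 1/5)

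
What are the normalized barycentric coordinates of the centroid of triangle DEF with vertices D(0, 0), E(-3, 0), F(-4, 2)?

(1/3, 1/3, 1/3)

The centroid is the average of the vertices, so each weight is 1/3.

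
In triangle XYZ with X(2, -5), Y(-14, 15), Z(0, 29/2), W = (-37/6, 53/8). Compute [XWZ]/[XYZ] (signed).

[XYZ] = ½·(2·(15−(29/2)) + (-14)·(29/2−(-5)) + 0·(-5−15)) = ½·(1 − 273 + 0) = -136.
[XWZ] = ½·(2·(53/8−(29/2)) + (-37/6)·(29/2−(-5)) + 0·(-5−(53/8))) = ½·(-63/4 − 481/4 + 0) = -68, so the ratio is (-68)/(-136) = 1/2.

1/2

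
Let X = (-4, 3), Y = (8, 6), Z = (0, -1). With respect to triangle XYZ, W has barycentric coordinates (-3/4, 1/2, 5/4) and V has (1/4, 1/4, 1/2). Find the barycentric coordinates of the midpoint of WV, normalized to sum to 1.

(-1/4, 3/8, 7/8)

Since both coordinate triples sum to 1, the midpoint's barycentrics are the componentwise average.
(-3/4+1/4)/2 = -1/4; similarly 3/8 and 7/8.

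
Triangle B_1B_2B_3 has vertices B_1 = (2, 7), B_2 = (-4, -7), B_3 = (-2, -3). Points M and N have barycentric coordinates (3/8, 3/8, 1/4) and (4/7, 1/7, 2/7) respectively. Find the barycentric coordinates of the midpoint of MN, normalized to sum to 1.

(53/112, 29/112, 15/56)

Since both coordinate triples sum to 1, the midpoint's barycentrics are the componentwise average.
(3/8+4/7)/2 = 53/112; similarly 29/112 and 15/56.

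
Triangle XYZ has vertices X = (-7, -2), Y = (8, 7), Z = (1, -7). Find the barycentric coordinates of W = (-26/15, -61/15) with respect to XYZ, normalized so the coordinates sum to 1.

Signed area of the reference triangle: [XYZ] = ½·((-7)·(7−(-7)) + 8·(-7−(-2)) + 1·(-2−7)) = ½·(-98 − 40 − 9) = -147/2.
[WYZ] = ½·((-26/15)·(7−(-7)) + 8·(-7−(-61/15)) + 1·(-61/15−7)) = ½·(-364/15 − 352/15 − 166/15) = -147/5, so the X-coordinate is (-147/5)/(-147/2) = 2/5.
[XWZ] = ½·((-7)·(-61/15−(-7)) + (-26/15)·(-7−(-2)) + 1·(-2−(-61/15))) = ½·(-308/15 + 26/3 + 31/15) = -49/10, so the Y-coordinate is 1/15.
[XYW] = ½·((-7)·(7−(-61/15)) + 8·(-61/15−(-2)) + (-26/15)·(-2−7)) = ½·(-1162/15 − 248/15 + 78/5) = -196/5, so the Z-coordinate is 8/15.

(2/5, 1/15, 8/15)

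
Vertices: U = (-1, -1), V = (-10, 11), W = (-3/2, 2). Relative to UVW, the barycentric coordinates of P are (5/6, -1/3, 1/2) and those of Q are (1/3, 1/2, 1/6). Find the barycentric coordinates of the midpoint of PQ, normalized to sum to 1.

(7/12, 1/12, 1/3)

Since both coordinate triples sum to 1, the midpoint's barycentrics are the componentwise average.
(5/6+1/3)/2 = 7/12; similarly 1/12 and 1/3.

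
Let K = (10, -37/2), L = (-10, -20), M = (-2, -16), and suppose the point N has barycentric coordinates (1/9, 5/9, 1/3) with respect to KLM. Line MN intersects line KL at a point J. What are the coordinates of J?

Line MN meets KL where the M-coordinate vanishes; zeroing N's M-weight and renormalizing leaves K, L-weights 1/9 : 5/9 → (1/6, 5/6).
So J = (1/6)·K + (5/6)·L = (-20/3, -79/4).

(-20/3, -79/4)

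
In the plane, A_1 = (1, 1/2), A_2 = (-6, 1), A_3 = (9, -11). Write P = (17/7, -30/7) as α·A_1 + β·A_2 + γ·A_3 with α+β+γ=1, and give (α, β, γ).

Signed area of the reference triangle: [A_1A_2A_3] = ½·(1·(1−(-11)) + (-6)·(-11−(1/2)) + 9·(1/2−1)) = ½·(12 + 69 − 9/2) = 153/4.
[PA_2A_3] = ½·((17/7)·(1−(-11)) + (-6)·(-11−(-30/7)) + 9·(-30/7−1)) = ½·(204/7 + 282/7 − 333/7) = 153/14, so the A_1-coordinate is (153/14)/(153/4) = 2/7.
[A_1PA_3] = ½·(1·(-30/7−(-11)) + (17/7)·(-11−(1/2)) + 9·(1/2−(-30/7))) = ½·(47/7 − 391/14 + 603/14) = 153/14, so the A_2-coordinate is 2/7.
[A_1A_2P] = ½·(1·(1−(-30/7)) + (-6)·(-30/7−(1/2)) + (17/7)·(1/2−1)) = ½·(37/7 + 201/7 − 17/14) = 459/28, so the A_3-coordinate is 3/7.
Check: 2/7 + 2/7 + 3/7 = 1.

(2/7, 2/7, 3/7)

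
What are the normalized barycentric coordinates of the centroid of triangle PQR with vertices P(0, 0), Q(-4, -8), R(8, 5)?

(1/3, 1/3, 1/3)

The centroid is the average of the vertices, so each weight is 1/3.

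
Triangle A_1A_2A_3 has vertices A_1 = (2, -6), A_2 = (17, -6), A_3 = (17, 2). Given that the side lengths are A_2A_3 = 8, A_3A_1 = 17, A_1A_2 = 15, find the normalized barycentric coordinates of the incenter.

The incenter has barycentric coordinates proportional to the opposite side lengths: (8 : 17 : 15).
Normalizing by 8+17+15 = 40 gives (1/5, 17/40, 3/8).

(1/5, 17/40, 3/8)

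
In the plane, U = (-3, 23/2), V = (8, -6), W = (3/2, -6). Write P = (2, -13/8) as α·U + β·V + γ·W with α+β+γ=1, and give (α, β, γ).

(1/4, 1/4, 1/2)

Signed area of the reference triangle: [UVW] = ½·((-3)·(-6−(-6)) + 8·(-6−(23/2)) + (3/2)·(23/2−(-6))) = ½·(0 − 140 + 105/4) = -455/8.
[PVW] = ½·(2·(-6−(-6)) + 8·(-6−(-13/8)) + (3/2)·(-13/8−(-6))) = ½·(0 − 35 + 105/16) = -455/32, so the U-coordinate is (-455/32)/(-455/8) = 1/4.
[UPW] = ½·((-3)·(-13/8−(-6)) + 2·(-6−(23/2)) + (3/2)·(23/2−(-13/8))) = ½·(-105/8 − 35 + 315/16) = -455/32, so the V-coordinate is 1/4.
[UVP] = ½·((-3)·(-6−(-13/8)) + 8·(-13/8−(23/2)) + 2·(23/2−(-6))) = ½·(105/8 − 105 + 35) = -455/16, so the W-coordinate is 1/2.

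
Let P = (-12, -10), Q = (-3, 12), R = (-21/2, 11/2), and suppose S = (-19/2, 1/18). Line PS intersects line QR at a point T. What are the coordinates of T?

Barycentric coordinates of S with respect to PQR: (4/9, 2/9, 1/3).
On side QR the P-coordinate is zero; dropping S's P-weight 4/9 and renormalizing the remaining 2/9 : 1/3 gives weights 2/5, 3/5 on Q, R.
T = (2/5)·(-3, 12) + (3/5)·(-21/2, 11/2) = (-15/2, 81/10).

(-15/2, 81/10)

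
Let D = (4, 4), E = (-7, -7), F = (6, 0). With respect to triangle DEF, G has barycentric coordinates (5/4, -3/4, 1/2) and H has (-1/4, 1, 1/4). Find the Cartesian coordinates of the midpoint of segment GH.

Barycentric coordinates of the midpoint are the average: (1/2, 1/8, 3/8).
Converting: (1/2)·D + (1/8)·E + (3/8)·F = (27/8, 9/8).

(27/8, 9/8)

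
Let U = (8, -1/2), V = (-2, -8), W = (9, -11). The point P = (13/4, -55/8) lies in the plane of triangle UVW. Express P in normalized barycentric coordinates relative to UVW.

(1/4, 1/2, 1/4)

Signed area of the reference triangle: [UVW] = ½·(8·(-8−(-11)) + (-2)·(-11−(-1/2)) + 9·(-1/2−(-8))) = ½·(24 + 21 + 135/2) = 225/4.
[PVW] = ½·((13/4)·(-8−(-11)) + (-2)·(-11−(-55/8)) + 9·(-55/8−(-8))) = ½·(39/4 + 33/4 + 81/8) = 225/16, so the U-coordinate is (225/16)/(225/4) = 1/4.
[UPW] = ½·(8·(-55/8−(-11)) + (13/4)·(-11−(-1/2)) + 9·(-1/2−(-55/8))) = ½·(33 − 273/8 + 459/8) = 225/8, so the V-coordinate is 1/2.
[UVP] = ½·(8·(-8−(-55/8)) + (-2)·(-55/8−(-1/2)) + (13/4)·(-1/2−(-8))) = ½·(-9 + 51/4 + 195/8) = 225/16, so the W-coordinate is 1/4.
Check: 1/4 + 1/2 + 1/4 = 1.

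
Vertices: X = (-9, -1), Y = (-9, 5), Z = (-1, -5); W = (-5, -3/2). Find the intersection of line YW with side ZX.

Barycentric coordinates of W with respect to XYZ: (1/4, 1/4, 1/2).
On side ZX the Y-coordinate is zero; dropping W's Y-weight 1/4 and renormalizing the remaining 1/2 : 1/4 gives weights 2/3, 1/3 on Z, X.
V = (2/3)·(-1, -5) + (1/3)·(-9, -1) = (-11/3, -11/3).

(-11/3, -11/3)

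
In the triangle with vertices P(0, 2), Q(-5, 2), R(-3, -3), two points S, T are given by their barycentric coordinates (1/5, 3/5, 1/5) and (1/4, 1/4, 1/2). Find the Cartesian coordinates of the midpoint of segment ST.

Barycentric coordinates of the midpoint are the average: (9/40, 17/40, 7/20).
Converting: (9/40)·P + (17/40)·Q + (7/20)·R = (-127/40, 1/4).

(-127/40, 1/4)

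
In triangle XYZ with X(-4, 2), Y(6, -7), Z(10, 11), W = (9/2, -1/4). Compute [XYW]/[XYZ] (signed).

[XYZ] = ½·((-4)·(-7−11) + 6·(11−2) + 10·(2−(-7))) = ½·(72 + 54 + 90) = 108.
[XYW] = ½·((-4)·(-7−(-1/4)) + 6·(-1/4−2) + (9/2)·(2−(-7))) = ½·(27 − 27/2 + 81/2) = 27, so the ratio is 27/108 = 1/4.

1/4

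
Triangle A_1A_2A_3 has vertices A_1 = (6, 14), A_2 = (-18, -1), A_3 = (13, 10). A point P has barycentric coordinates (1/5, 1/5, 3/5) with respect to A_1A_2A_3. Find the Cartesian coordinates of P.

P = (1/5)·A_1 + (1/5)·A_2 + (3/5)·A_3.
x-coordinate: (1/5)·6 + (1/5)·(-18) + (3/5)·13 = 27/5.
y-coordinate: (1/5)·14 + (1/5)·(-1) + (3/5)·10 = 43/5.

(27/5, 43/5)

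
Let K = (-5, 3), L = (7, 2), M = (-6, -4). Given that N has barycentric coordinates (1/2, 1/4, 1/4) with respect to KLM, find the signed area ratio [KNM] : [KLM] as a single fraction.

1/4

The signed ratio [KNM]/[KLM] equals the barycentric coordinate of N at vertex L, which is 1/4.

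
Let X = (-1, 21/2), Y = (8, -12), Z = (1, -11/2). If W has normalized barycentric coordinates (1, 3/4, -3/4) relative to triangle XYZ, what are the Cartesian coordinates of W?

W = 1·X + (3/4)·Y + (-3/4)·Z.
x-coordinate: 1·(-1) + (3/4)·8 + (-3/4)·1 = 17/4.
y-coordinate: 1·(21/2) + (3/4)·(-12) + (-3/4)·(-11/2) = 45/8.

(17/4, 45/8)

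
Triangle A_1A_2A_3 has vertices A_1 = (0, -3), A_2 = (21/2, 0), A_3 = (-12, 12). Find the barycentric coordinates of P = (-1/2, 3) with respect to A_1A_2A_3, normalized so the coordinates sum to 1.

Signed area of the reference triangle: [A_1A_2A_3] = ½·(0·(0−12) + (21/2)·(12−(-3)) + (-12)·(-3−0)) = ½·(0 + 315/2 + 36) = 387/4.
[PA_2A_3] = ½·((-1/2)·(0−12) + (21/2)·(12−3) + (-12)·(3−0)) = ½·(6 + 189/2 − 36) = 129/4, so the A_1-coordinate is (129/4)/(387/4) = 1/3.
[A_1PA_3] = ½·(0·(3−12) + (-1/2)·(12−(-3)) + (-12)·(-3−3)) = ½·(0 − 15/2 + 72) = 129/4, so the A_2-coordinate is 1/3.
[A_1A_2P] = ½·(0·(0−3) + (21/2)·(3−(-3)) + (-1/2)·(-3−0)) = ½·(0 + 63 + 3/2) = 129/4, so the A_3-coordinate is 1/3.
Check: 1/3 + 1/3 + 1/3 = 1.

(1/3, 1/3, 1/3)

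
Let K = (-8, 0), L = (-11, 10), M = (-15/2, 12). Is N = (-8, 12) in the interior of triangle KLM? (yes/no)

no

Barycentric coordinates of N: (-1/41, 6/41, 36/41).
The three coordinates are negative, positive, positive; a point is interior exactly when all three are positive.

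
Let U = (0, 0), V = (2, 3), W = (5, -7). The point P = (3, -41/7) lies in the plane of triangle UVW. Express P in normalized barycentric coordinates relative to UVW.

Signed area of the reference triangle: [UVW] = ½·(0·(3−(-7)) + 2·(-7−0) + 5·(0−3)) = ½·(0 − 14 − 15) = -29/2.
[PVW] = ½·(3·(3−(-7)) + 2·(-7−(-41/7)) + 5·(-41/7−3)) = ½·(30 − 16/7 − 310/7) = -58/7, so the U-coordinate is (-58/7)/(-29/2) = 4/7.
[UPW] = ½·(0·(-41/7−(-7)) + 3·(-7−0) + 5·(0−(-41/7))) = ½·(0 − 21 + 205/7) = 29/7, so the V-coordinate is -2/7.
[UVP] = ½·(0·(3−(-41/7)) + 2·(-41/7−0) + 3·(0−3)) = ½·(0 − 82/7 − 9) = -145/14, so the W-coordinate is 5/7.
Check: 4/7 − 2/7 + 5/7 = 1.

(4/7, -2/7, 5/7)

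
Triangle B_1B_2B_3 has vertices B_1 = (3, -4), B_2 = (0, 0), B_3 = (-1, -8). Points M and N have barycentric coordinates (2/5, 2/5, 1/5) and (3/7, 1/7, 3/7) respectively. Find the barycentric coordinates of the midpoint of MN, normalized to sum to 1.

(29/70, 19/70, 11/35)

Since both coordinate triples sum to 1, the midpoint's barycentrics are the componentwise average.
(2/5+3/7)/2 = 29/70; similarly 19/70 and 11/35.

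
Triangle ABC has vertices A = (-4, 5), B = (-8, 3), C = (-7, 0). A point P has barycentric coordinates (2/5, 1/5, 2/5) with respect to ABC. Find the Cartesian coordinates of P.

(-6, 13/5)

P = (2/5)·A + (1/5)·B + (2/5)·C.
x-coordinate: (2/5)·(-4) + (1/5)·(-8) + (2/5)·(-7) = -6.
y-coordinate: (2/5)·5 + (1/5)·3 + (2/5)·0 = 13/5.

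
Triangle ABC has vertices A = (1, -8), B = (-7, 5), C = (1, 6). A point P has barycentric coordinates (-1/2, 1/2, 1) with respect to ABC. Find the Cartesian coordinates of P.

(-3, 25/2)

P = (-1/2)·A + (1/2)·B + 1·C.
x-coordinate: (-1/2)·1 + (1/2)·(-7) + 1·1 = -3.
y-coordinate: (-1/2)·(-8) + (1/2)·5 + 1·6 = 25/2.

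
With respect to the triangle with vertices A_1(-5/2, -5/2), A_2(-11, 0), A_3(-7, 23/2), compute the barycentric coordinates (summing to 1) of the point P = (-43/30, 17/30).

Signed area of the reference triangle: [A_1A_2A_3] = ½·((-5/2)·(0−(23/2)) + (-11)·(23/2−(-5/2)) + (-7)·(-5/2−0)) = ½·(115/4 − 154 + 35/2) = -431/8.
[PA_2A_3] = ½·((-43/30)·(0−(23/2)) + (-11)·(23/2−(17/30)) + (-7)·(17/30−0)) = ½·(989/60 − 1804/15 − 119/30) = -431/8, so the A_1-coordinate is (-431/8)/(-431/8) = 1.
[A_1PA_3] = ½·((-5/2)·(17/30−(23/2)) + (-43/30)·(23/2−(-5/2)) + (-7)·(-5/2−(17/30))) = ½·(82/3 − 301/15 + 322/15) = 431/30, so the A_2-coordinate is -4/15.
[A_1A_2P] = ½·((-5/2)·(0−(17/30)) + (-11)·(17/30−(-5/2)) + (-43/30)·(-5/2−0)) = ½·(17/12 − 506/15 + 43/12) = -431/30, so the A_3-coordinate is 4/15.

(1, -4/15, 4/15)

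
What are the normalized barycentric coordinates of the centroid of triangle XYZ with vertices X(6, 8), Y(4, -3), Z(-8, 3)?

(1/3, 1/3, 1/3)

The centroid is the average of the vertices, so each weight is 1/3.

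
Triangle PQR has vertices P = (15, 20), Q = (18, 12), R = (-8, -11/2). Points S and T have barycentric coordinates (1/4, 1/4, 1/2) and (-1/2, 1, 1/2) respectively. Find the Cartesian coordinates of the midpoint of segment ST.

Barycentric coordinates of the midpoint are the average: (-1/8, 5/8, 1/2).
Converting: (-1/8)·P + (5/8)·Q + (1/2)·R = (43/8, 9/4).

(43/8, 9/4)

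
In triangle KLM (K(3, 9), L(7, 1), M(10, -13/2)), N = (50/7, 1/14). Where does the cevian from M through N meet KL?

Barycentric coordinates of N with respect to KLM: (2/7, 2/7, 3/7).
On side KL the M-coordinate is zero; dropping N's M-weight 3/7 and renormalizing the remaining 2/7 : 2/7 gives weights 1/2, 1/2 on K, L.
J = (1/2)·(3, 9) + (1/2)·(7, 1) = (5, 5).

(5, 5)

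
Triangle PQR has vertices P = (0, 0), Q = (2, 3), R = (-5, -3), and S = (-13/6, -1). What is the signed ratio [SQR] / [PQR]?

1/3

[PQR] = ½·(0·(3−(-3)) + 2·(-3−0) + (-5)·(0−3)) = ½·(0 − 6 + 15) = 9/2.
[SQR] = ½·((-13/6)·(3−(-3)) + 2·(-3−(-1)) + (-5)·(-1−3)) = ½·(-13 − 4 + 20) = 3/2, so the ratio is (3/2)/(9/2) = 1/3.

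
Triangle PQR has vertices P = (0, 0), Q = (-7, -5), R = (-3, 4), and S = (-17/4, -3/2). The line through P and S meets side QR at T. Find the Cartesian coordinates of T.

(-17/3, -2)

Barycentric coordinates of S with respect to PQR: (1/4, 1/2, 1/4).
On side QR the P-coordinate is zero; dropping S's P-weight 1/4 and renormalizing the remaining 1/2 : 1/4 gives weights 2/3, 1/3 on Q, R.
T = (2/3)·(-7, -5) + (1/3)·(-3, 4) = (-17/3, -2).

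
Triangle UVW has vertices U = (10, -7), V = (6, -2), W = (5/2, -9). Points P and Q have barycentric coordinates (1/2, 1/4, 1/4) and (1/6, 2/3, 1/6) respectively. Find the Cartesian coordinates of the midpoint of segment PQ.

(317/48, -41/8)

Barycentric coordinates of the midpoint are the average: (1/3, 11/24, 5/24).
Converting: (1/3)·U + (11/24)·V + (5/24)·W = (317/48, -41/8).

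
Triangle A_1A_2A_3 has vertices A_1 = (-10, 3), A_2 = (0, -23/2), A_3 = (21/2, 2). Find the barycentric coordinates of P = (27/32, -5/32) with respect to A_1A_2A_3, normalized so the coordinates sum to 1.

(3/8, 3/16, 7/16)

Signed area of the reference triangle: [A_1A_2A_3] = ½·((-10)·(-23/2−2) + 0·(2−3) + (21/2)·(3−(-23/2))) = ½·(135 + 0 + 609/4) = 1149/8.
[PA_2A_3] = ½·((27/32)·(-23/2−2) + 0·(2−(-5/32)) + (21/2)·(-5/32−(-23/2))) = ½·(-729/64 + 0 + 7623/64) = 3447/64, so the A_1-coordinate is (3447/64)/(1149/8) = 3/8.
[A_1PA_3] = ½·((-10)·(-5/32−2) + (27/32)·(2−3) + (21/2)·(3−(-5/32))) = ½·(345/16 − 27/32 + 2121/64) = 3447/128, so the A_2-coordinate is 3/16.
[A_1A_2P] = ½·((-10)·(-23/2−(-5/32)) + 0·(-5/32−3) + (27/32)·(3−(-23/2))) = ½·(1815/16 + 0 + 783/64) = 8043/128, so the A_3-coordinate is 7/16.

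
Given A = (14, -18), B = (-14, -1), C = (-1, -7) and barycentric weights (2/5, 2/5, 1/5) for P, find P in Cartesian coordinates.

P = (2/5)·A + (2/5)·B + (1/5)·C.
x-coordinate: (2/5)·14 + (2/5)·(-14) + (1/5)·(-1) = -1/5.
y-coordinate: (2/5)·(-18) + (2/5)·(-1) + (1/5)·(-7) = -9.

(-1/5, -9)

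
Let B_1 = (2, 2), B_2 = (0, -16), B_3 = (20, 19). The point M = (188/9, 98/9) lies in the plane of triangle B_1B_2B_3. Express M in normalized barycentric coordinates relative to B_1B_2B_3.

Signed area of the reference triangle: [B_1B_2B_3] = ½·(2·(-16−19) + 0·(19−2) + 20·(2−(-16))) = ½·(-70 + 0 + 360) = 145.
[MB_2B_3] = ½·((188/9)·(-16−19) + 0·(19−(98/9)) + 20·(98/9−(-16))) = ½·(-6580/9 + 0 + 4840/9) = -290/3, so the B_1-coordinate is (-290/3)/145 = -2/3.
[B_1MB_3] = ½·(2·(98/9−19) + (188/9)·(19−2) + 20·(2−(98/9))) = ½·(-146/9 + 3196/9 − 1600/9) = 725/9, so the B_2-coordinate is 5/9.
[B_1B_2M] = ½·(2·(-16−(98/9)) + 0·(98/9−2) + (188/9)·(2−(-16))) = ½·(-484/9 + 0 + 376) = 1450/9, so the B_3-coordinate is 10/9.
Check: -2/3 + 5/9 + 10/9 = 1.

(-2/3, 5/9, 10/9)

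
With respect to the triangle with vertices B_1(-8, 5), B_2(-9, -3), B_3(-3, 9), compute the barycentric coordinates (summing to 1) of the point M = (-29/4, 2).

(1/4, 1/2, 1/4)

Signed area of the reference triangle: [B_1B_2B_3] = ½·((-8)·(-3−9) + (-9)·(9−5) + (-3)·(5−(-3))) = ½·(96 − 36 − 24) = 18.
[MB_2B_3] = ½·((-29/4)·(-3−9) + (-9)·(9−2) + (-3)·(2−(-3))) = ½·(87 − 63 − 15) = 9/2, so the B_1-coordinate is (9/2)/18 = 1/4.
[B_1MB_3] = ½·((-8)·(2−9) + (-29/4)·(9−5) + (-3)·(5−2)) = ½·(56 − 29 − 9) = 9, so the B_2-coordinate is 1/2.
[B_1B_2M] = ½·((-8)·(-3−2) + (-9)·(2−5) + (-29/4)·(5−(-3))) = ½·(40 + 27 − 58) = 9/2, so the B_3-coordinate is 1/4.
Check: 1/4 + 1/2 + 1/4 = 1.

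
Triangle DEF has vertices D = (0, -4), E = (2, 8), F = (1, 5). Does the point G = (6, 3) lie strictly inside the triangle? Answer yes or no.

Barycentric coordinates of G: (17/6, 47/6, -29/3).
The three coordinates are positive, positive, negative; a point is interior exactly when all three are positive.

no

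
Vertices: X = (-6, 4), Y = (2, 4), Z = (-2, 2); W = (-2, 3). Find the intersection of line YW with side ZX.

(-10/3, 8/3)

Barycentric coordinates of W with respect to XYZ: (1/4, 1/4, 1/2).
On side ZX the Y-coordinate is zero; dropping W's Y-weight 1/4 and renormalizing the remaining 1/2 : 1/4 gives weights 2/3, 1/3 on Z, X.
V = (2/3)·(-2, 2) + (1/3)·(-6, 4) = (-10/3, 8/3).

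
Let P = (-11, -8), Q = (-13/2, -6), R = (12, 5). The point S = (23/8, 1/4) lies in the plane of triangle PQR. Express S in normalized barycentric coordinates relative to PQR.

Signed area of the reference triangle: [PQR] = ½·((-11)·(-6−5) + (-13/2)·(5−(-8)) + 12·(-8−(-6))) = ½·(121 − 169/2 − 24) = 25/4.
[SQR] = ½·((23/8)·(-6−5) + (-13/2)·(5−(1/4)) + 12·(1/4−(-6))) = ½·(-253/8 − 247/8 + 75) = 25/4, so the P-coordinate is (25/4)/(25/4) = 1.
[PSR] = ½·((-11)·(1/4−5) + (23/8)·(5−(-8)) + 12·(-8−(1/4))) = ½·(209/4 + 299/8 − 99) = -75/16, so the Q-coordinate is -3/4.
[PQS] = ½·((-11)·(-6−(1/4)) + (-13/2)·(1/4−(-8)) + (23/8)·(-8−(-6))) = ½·(275/4 − 429/8 − 23/4) = 75/16, so the R-coordinate is 3/4.
Check: 1 − 3/4 + 3/4 = 1.

(1, -3/4, 3/4)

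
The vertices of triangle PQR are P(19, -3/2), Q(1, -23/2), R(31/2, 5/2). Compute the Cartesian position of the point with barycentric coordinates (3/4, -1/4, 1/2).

S = (3/4)·P + (-1/4)·Q + (1/2)·R.
x-coordinate: (3/4)·19 + (-1/4)·1 + (1/2)·(31/2) = 87/4.
y-coordinate: (3/4)·(-3/2) + (-1/4)·(-23/2) + (1/2)·(5/2) = 3.

(87/4, 3)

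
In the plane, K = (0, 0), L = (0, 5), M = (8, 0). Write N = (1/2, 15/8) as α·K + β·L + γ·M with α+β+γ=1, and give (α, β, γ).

(9/16, 3/8, 1/16)

Signed area of the reference triangle: [KLM] = ½·(0·(5−0) + 0·(0−0) + 8·(0−5)) = ½·(0 + 0 − 40) = -20.
[NLM] = ½·((1/2)·(5−0) + 0·(0−(15/8)) + 8·(15/8−5)) = ½·(5/2 + 0 − 25) = -45/4, so the K-coordinate is (-45/4)/(-20) = 9/16.
[KNM] = ½·(0·(15/8−0) + (1/2)·(0−0) + 8·(0−(15/8))) = ½·(0 + 0 − 15) = -15/2, so the L-coordinate is 3/8.
[KLN] = ½·(0·(5−(15/8)) + 0·(15/8−0) + (1/2)·(0−5)) = ½·(0 + 0 − 5/2) = -5/4, so the M-coordinate is 1/16.
Check: 9/16 + 3/8 + 1/16 = 1.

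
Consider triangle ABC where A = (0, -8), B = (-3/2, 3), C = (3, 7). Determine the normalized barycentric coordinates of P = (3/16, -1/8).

Signed area of the reference triangle: [ABC] = ½·(0·(3−7) + (-3/2)·(7−(-8)) + 3·(-8−3)) = ½·(0 − 45/2 − 33) = -111/4.
[PBC] = ½·((3/16)·(3−7) + (-3/2)·(7−(-1/8)) + 3·(-1/8−3)) = ½·(-3/4 − 171/16 − 75/8) = -333/32, so the A-coordinate is (-333/32)/(-111/4) = 3/8.
[APC] = ½·(0·(-1/8−7) + (3/16)·(7−(-8)) + 3·(-8−(-1/8))) = ½·(0 + 45/16 − 189/8) = -333/32, so the B-coordinate is 3/8.
[ABP] = ½·(0·(3−(-1/8)) + (-3/2)·(-1/8−(-8)) + (3/16)·(-8−3)) = ½·(0 − 189/16 − 33/16) = -111/16, so the C-coordinate is 1/4.

(3/8, 3/8, 1/4)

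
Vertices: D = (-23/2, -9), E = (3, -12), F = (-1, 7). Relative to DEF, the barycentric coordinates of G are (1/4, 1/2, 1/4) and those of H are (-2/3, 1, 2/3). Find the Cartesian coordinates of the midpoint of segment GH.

Barycentric coordinates of the midpoint are the average: (-5/24, 3/4, 11/24).
Converting: (-5/24)·D + (3/4)·E + (11/24)·F = (67/16, -47/12).

(67/16, -47/12)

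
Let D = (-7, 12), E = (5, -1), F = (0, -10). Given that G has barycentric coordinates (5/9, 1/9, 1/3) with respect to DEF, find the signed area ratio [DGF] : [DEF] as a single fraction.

1/9

The signed ratio [DGF]/[DEF] equals the barycentric coordinate of G at vertex E, which is 1/9.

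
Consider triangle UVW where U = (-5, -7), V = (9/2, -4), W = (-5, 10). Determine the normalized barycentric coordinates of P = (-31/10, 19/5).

(1/5, 1/5, 3/5)

Signed area of the reference triangle: [UVW] = ½·((-5)·(-4−10) + (9/2)·(10−(-7)) + (-5)·(-7−(-4))) = ½·(70 + 153/2 + 15) = 323/4.
[PVW] = ½·((-31/10)·(-4−10) + (9/2)·(10−(19/5)) + (-5)·(19/5−(-4))) = ½·(217/5 + 279/10 − 39) = 323/20, so the U-coordinate is (323/20)/(323/4) = 1/5.
[UPW] = ½·((-5)·(19/5−10) + (-31/10)·(10−(-7)) + (-5)·(-7−(19/5))) = ½·(31 − 527/10 + 54) = 323/20, so the V-coordinate is 1/5.
[UVP] = ½·((-5)·(-4−(19/5)) + (9/2)·(19/5−(-7)) + (-31/10)·(-7−(-4))) = ½·(39 + 243/5 + 93/10) = 969/20, so the W-coordinate is 3/5.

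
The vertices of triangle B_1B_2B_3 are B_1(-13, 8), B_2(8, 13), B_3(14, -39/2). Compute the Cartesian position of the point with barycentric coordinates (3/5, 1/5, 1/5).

M = (3/5)·B_1 + (1/5)·B_2 + (1/5)·B_3.
x-coordinate: (3/5)·(-13) + (1/5)·8 + (1/5)·14 = -17/5.
y-coordinate: (3/5)·8 + (1/5)·13 + (1/5)·(-39/2) = 7/2.

(-17/5, 7/2)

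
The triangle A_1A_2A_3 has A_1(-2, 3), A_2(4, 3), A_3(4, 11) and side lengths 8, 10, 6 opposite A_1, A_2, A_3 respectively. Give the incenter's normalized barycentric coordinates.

The incenter has barycentric coordinates proportional to the opposite side lengths: (8 : 10 : 6).
Normalizing by 8+10+6 = 24 gives (1/3, 5/12, 1/4).

(1/3, 5/12, 1/4)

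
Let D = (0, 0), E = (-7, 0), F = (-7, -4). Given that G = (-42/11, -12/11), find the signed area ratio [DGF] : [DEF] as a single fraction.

[DEF] = ½·(0·(0−(-4)) + (-7)·(-4−0) + (-7)·(0−0)) = ½·(0 + 28 + 0) = 14.
[DGF] = ½·(0·(-12/11−(-4)) + (-42/11)·(-4−0) + (-7)·(0−(-12/11))) = ½·(0 + 168/11 − 84/11) = 42/11, so the ratio is (42/11)/14 = 3/11.

3/11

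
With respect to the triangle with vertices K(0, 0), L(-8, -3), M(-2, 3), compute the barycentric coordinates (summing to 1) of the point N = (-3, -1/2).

(1/2, 1/3, 1/6)

Signed area of the reference triangle: [KLM] = ½·(0·(-3−3) + (-8)·(3−0) + (-2)·(0−(-3))) = ½·(0 − 24 − 6) = -15.
[NLM] = ½·((-3)·(-3−3) + (-8)·(3−(-1/2)) + (-2)·(-1/2−(-3))) = ½·(18 − 28 − 5) = -15/2, so the K-coordinate is (-15/2)/(-15) = 1/2.
[KNM] = ½·(0·(-1/2−3) + (-3)·(3−0) + (-2)·(0−(-1/2))) = ½·(0 − 9 − 1) = -5, so the L-coordinate is 1/3.
[KLN] = ½·(0·(-3−(-1/2)) + (-8)·(-1/2−0) + (-3)·(0−(-3))) = ½·(0 + 4 − 9) = -5/2, so the M-coordinate is 1/6.
Check: 1/2 + 1/3 + 1/6 = 1.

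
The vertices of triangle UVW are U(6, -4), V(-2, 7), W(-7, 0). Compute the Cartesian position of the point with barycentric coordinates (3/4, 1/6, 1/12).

(43/12, -11/6)

P = (3/4)·U + (1/6)·V + (1/12)·W.
x-coordinate: (3/4)·6 + (1/6)·(-2) + (1/12)·(-7) = 43/12.
y-coordinate: (3/4)·(-4) + (1/6)·7 + (1/12)·0 = -11/6.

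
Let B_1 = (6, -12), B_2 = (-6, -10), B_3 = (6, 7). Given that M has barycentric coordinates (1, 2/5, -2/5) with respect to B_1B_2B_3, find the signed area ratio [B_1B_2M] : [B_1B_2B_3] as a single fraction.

The signed ratio [B_1B_2M]/[B_1B_2B_3] equals the barycentric coordinate of M at vertex B_3, which is -2/5.

-2/5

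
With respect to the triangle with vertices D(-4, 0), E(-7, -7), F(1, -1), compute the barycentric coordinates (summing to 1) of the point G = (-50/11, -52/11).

Signed area of the reference triangle: [DEF] = ½·((-4)·(-7−(-1)) + (-7)·(-1−0) + 1·(0−(-7))) = ½·(24 + 7 + 7) = 19.
[GEF] = ½·((-50/11)·(-7−(-1)) + (-7)·(-1−(-52/11)) + 1·(-52/11−(-7))) = ½·(300/11 − 287/11 + 25/11) = 19/11, so the D-coordinate is (19/11)/19 = 1/11.
[DGF] = ½·((-4)·(-52/11−(-1)) + (-50/11)·(-1−0) + 1·(0−(-52/11))) = ½·(164/11 + 50/11 + 52/11) = 133/11, so the E-coordinate is 7/11.
[DEG] = ½·((-4)·(-7−(-52/11)) + (-7)·(-52/11−0) + (-50/11)·(0−(-7))) = ½·(100/11 + 364/11 − 350/11) = 57/11, so the F-coordinate is 3/11.
Check: 1/11 + 7/11 + 3/11 = 1.

(1/11, 7/11, 3/11)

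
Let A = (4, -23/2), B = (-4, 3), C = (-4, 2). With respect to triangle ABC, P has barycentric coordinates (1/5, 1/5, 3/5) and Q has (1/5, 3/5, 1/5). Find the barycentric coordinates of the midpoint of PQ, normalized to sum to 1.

(1/5, 2/5, 2/5)

Since both coordinate triples sum to 1, the midpoint's barycentrics are the componentwise average.
(1/5+1/5)/2 = 1/5; similarly 2/5 and 2/5.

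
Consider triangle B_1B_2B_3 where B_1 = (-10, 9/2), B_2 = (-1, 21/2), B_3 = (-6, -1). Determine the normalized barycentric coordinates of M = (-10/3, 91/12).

Signed area of the reference triangle: [B_1B_2B_3] = ½·((-10)·(21/2−(-1)) + (-1)·(-1−(9/2)) + (-6)·(9/2−(21/2))) = ½·(-115 + 11/2 + 36) = -147/4.
[MB_2B_3] = ½·((-10/3)·(21/2−(-1)) + (-1)·(-1−(91/12)) + (-6)·(91/12−(21/2))) = ½·(-115/3 + 103/12 + 35/2) = -49/8, so the B_1-coordinate is (-49/8)/(-147/4) = 1/6.
[B_1MB_3] = ½·((-10)·(91/12−(-1)) + (-10/3)·(-1−(9/2)) + (-6)·(9/2−(91/12))) = ½·(-515/6 + 55/3 + 37/2) = -49/2, so the B_2-coordinate is 2/3.
[B_1B_2M] = ½·((-10)·(21/2−(91/12)) + (-1)·(91/12−(9/2)) + (-10/3)·(9/2−(21/2))) = ½·(-175/6 − 37/12 + 20) = -49/8, so the B_3-coordinate is 1/6.

(1/6, 2/3, 1/6)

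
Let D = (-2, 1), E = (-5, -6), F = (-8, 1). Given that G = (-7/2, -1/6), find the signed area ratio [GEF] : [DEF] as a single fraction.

[DEF] = ½·((-2)·(-6−1) + (-5)·(1−1) + (-8)·(1−(-6))) = ½·(14 + 0 − 56) = -21.
[GEF] = ½·((-7/2)·(-6−1) + (-5)·(1−(-1/6)) + (-8)·(-1/6−(-6))) = ½·(49/2 − 35/6 − 140/3) = -14, so the ratio is (-14)/(-21) = 2/3.

2/3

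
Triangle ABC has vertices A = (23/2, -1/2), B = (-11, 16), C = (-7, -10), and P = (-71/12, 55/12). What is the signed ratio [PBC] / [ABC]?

1/6

[ABC] = ½·((23/2)·(16−(-10)) + (-11)·(-10−(-1/2)) + (-7)·(-1/2−16)) = ½·(299 + 209/2 + 231/2) = 519/2.
[PBC] = ½·((-71/12)·(16−(-10)) + (-11)·(-10−(55/12)) + (-7)·(55/12−16)) = ½·(-923/6 + 1925/12 + 959/12) = 173/4, so the ratio is (173/4)/(519/2) = 1/6.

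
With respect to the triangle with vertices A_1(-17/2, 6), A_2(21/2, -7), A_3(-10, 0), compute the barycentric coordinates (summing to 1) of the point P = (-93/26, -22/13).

(1/13, 4/13, 8/13)

Signed area of the reference triangle: [A_1A_2A_3] = ½·((-17/2)·(-7−0) + (21/2)·(0−6) + (-10)·(6−(-7))) = ½·(119/2 − 63 − 130) = -267/4.
[PA_2A_3] = ½·((-93/26)·(-7−0) + (21/2)·(0−(-22/13)) + (-10)·(-22/13−(-7))) = ½·(651/26 + 231/13 − 690/13) = -267/52, so the A_1-coordinate is (-267/52)/(-267/4) = 1/13.
[A_1PA_3] = ½·((-17/2)·(-22/13−0) + (-93/26)·(0−6) + (-10)·(6−(-22/13))) = ½·(187/13 + 279/13 − 1000/13) = -267/13, so the A_2-coordinate is 4/13.
[A_1A_2P] = ½·((-17/2)·(-7−(-22/13)) + (21/2)·(-22/13−6) + (-93/26)·(6−(-7))) = ½·(1173/26 − 1050/13 − 93/2) = -534/13, so the A_3-coordinate is 8/13.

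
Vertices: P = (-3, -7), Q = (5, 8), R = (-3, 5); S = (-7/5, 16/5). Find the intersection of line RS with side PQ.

(1, 1/2)

Barycentric coordinates of S with respect to PQR: (1/5, 1/5, 3/5).
On side PQ the R-coordinate is zero; dropping S's R-weight 3/5 and renormalizing the remaining 1/5 : 1/5 gives weights 1/2, 1/2 on P, Q.
T = (1/2)·(-3, -7) + (1/2)·(5, 8) = (1, 1/2).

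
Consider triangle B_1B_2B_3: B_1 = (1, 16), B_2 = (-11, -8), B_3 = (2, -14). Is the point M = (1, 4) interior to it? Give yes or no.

yes

Barycentric coordinates of M: (19/32, 1/32, 3/8).
The three coordinates are positive, positive, positive; a point is interior exactly when all three are positive.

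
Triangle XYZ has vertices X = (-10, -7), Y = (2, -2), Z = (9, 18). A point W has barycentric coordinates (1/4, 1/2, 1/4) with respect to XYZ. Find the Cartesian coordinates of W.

W = (1/4)·X + (1/2)·Y + (1/4)·Z.
x-coordinate: (1/4)·(-10) + (1/2)·2 + (1/4)·9 = 3/4.
y-coordinate: (1/4)·(-7) + (1/2)·(-2) + (1/4)·18 = 7/4.

(3/4, 7/4)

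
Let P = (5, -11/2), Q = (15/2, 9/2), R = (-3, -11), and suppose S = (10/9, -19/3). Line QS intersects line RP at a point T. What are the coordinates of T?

Barycentric coordinates of S with respect to PQR: (2/9, 2/9, 5/9).
On side RP the Q-coordinate is zero; dropping S's Q-weight 2/9 and renormalizing the remaining 5/9 : 2/9 gives weights 5/7, 2/7 on R, P.
T = (5/7)·(-3, -11) + (2/7)·(5, -11/2) = (-5/7, -66/7).

(-5/7, -66/7)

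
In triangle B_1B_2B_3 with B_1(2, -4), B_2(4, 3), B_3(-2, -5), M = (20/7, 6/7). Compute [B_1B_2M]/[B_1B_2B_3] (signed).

1/7

[B_1B_2B_3] = ½·(2·(3−(-5)) + 4·(-5−(-4)) + (-2)·(-4−3)) = ½·(16 − 4 + 14) = 13.
[B_1B_2M] = ½·(2·(3−(6/7)) + 4·(6/7−(-4)) + (20/7)·(-4−3)) = ½·(30/7 + 136/7 − 20) = 13/7, so the ratio is (13/7)/13 = 1/7.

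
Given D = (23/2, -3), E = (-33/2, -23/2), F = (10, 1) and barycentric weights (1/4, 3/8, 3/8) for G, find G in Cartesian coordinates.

G = (1/4)·D + (3/8)·E + (3/8)·F.
x-coordinate: (1/4)·(23/2) + (3/8)·(-33/2) + (3/8)·10 = 7/16.
y-coordinate: (1/4)·(-3) + (3/8)·(-23/2) + (3/8)·1 = -75/16.

(7/16, -75/16)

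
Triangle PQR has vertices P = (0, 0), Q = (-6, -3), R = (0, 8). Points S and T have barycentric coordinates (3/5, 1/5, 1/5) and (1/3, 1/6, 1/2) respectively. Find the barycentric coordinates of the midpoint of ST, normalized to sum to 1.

(7/15, 11/60, 7/20)

Since both coordinate triples sum to 1, the midpoint's barycentrics are the componentwise average.
(3/5+1/3)/2 = 7/15; similarly 11/60 and 7/20.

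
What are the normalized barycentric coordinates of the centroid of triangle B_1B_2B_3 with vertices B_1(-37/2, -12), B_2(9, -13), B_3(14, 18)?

(1/3, 1/3, 1/3)

The centroid is the average of the vertices, so each weight is 1/3.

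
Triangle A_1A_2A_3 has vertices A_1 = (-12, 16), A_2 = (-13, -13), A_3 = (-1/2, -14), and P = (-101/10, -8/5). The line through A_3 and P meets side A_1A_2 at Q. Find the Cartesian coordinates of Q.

(-25/2, 3/2)

Barycentric coordinates of P with respect to A_1A_2A_3: (2/5, 2/5, 1/5).
On side A_1A_2 the A_3-coordinate is zero; dropping P's A_3-weight 1/5 and renormalizing the remaining 2/5 : 2/5 gives weights 1/2, 1/2 on A_1, A_2.
Q = (1/2)·(-12, 16) + (1/2)·(-13, -13) = (-25/2, 3/2).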